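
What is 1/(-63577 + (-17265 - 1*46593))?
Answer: -1/127435 ≈ -7.8471e-6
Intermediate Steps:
1/(-63577 + (-17265 - 1*46593)) = 1/(-63577 + (-17265 - 46593)) = 1/(-63577 - 63858) = 1/(-127435) = -1/127435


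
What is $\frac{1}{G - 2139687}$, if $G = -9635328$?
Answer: $- \frac{1}{11775015} \approx -8.4926 \cdot 10^{-8}$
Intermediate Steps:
$\frac{1}{G - 2139687} = \frac{1}{-9635328 - 2139687} = \frac{1}{-11775015} = - \frac{1}{11775015}$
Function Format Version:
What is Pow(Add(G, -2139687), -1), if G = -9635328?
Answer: Rational(-1, 11775015) ≈ -8.4926e-8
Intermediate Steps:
Pow(Add(G, -2139687), -1) = Pow(Add(-9635328, -2139687), -1) = Pow(-11775015, -1) = Rational(-1, 11775015)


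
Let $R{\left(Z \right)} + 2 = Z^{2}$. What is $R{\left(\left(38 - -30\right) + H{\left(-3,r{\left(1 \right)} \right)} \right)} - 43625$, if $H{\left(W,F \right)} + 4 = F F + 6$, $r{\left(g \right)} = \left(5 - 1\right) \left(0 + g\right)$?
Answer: $-36231$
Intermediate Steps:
$r{\left(g \right)} = 4 g$
$H{\left(W,F \right)} = 2 + F^{2}$ ($H{\left(W,F \right)} = -4 + \left(F F + 6\right) = -4 + \left(F^{2} + 6\right) = -4 + \left(6 + F^{2}\right) = 2 + F^{2}$)
$R{\left(Z \right)} = -2 + Z^{2}$
$R{\left(\left(38 - -30\right) + H{\left(-3,r{\left(1 \right)} \right)} \right)} - 43625 = \left(-2 + \left(\left(38 - -30\right) + \left(2 + \left(4 \cdot 1\right)^{2}\right)\right)^{2}\right) - 43625 = \left(-2 + \left(\left(38 + 30\right) + \left(2 + 4^{2}\right)\right)^{2}\right) - 43625 = \left(-2 + \left(68 + \left(2 + 16\right)\right)^{2}\right) - 43625 = \left(-2 + \left(68 + 18\right)^{2}\right) - 43625 = \left(-2 + 86^{2}\right) - 43625 = \left(-2 + 7396\right) - 43625 = 7394 - 43625 = -36231$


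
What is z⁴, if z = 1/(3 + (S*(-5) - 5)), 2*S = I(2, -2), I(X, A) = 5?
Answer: 16/707281 ≈ 2.2622e-5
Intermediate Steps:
S = 5/2 (S = (½)*5 = 5/2 ≈ 2.5000)
z = -2/29 (z = 1/(3 + ((5/2)*(-5) - 5)) = 1/(3 + (-25/2 - 5)) = 1/(3 - 35/2) = 1/(-29/2) = -2/29 ≈ -0.068966)
z⁴ = (-2/29)⁴ = 16/707281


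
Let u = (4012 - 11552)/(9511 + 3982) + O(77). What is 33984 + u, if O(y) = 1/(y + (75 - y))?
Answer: 34390406393/1011975 ≈ 33983.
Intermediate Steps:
O(y) = 1/75
u = -552007/1011975 (u = (4012 - 11552)/(9511 + 3982) + 1/75 = -7540/13493 + 1/75 = -552007/1011975 ≈ -0.54548)
33984 + u = 33984 - 552007/1011975 = 34390406393/1011975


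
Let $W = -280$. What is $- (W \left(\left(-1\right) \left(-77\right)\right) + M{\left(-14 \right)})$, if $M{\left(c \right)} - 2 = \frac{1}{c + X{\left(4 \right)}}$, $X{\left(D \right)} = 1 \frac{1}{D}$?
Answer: $\frac{1185694}{55} \approx 21558.0$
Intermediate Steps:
$X{\left(D \right)} = \frac{1}{D}$
$M{\left(c \right)} = 2 + \frac{1}{\frac{1}{4} + c}$ ($M{\left(c \right)} = 2 + \frac{1}{c + \frac{1}{4}} = 2 + \frac{1}{\frac{1}{4} + c}$)
$- (W \left(\left(-1\right) \left(-77\right)\right) + M{\left(-14 \right)}) = - (- 280 \left(\left(-1\right) \left(-77\right)\right) + \frac{2 \left(3 + 4 \left(-14\right)\right)}{1 + 4 \left(-14\right)}) = - (\left(-280\right) 77 + \frac{2 \left(3 - 56\right)}{1 - 56}) = - (-21560 + 2 \frac{1}{-55} \left(-53\right)) = - (-21560 + 2 \left(- \frac{1}{55}\right) \left(-53\right)) = - (-21560 + \frac{106}{55}) = \left(-1\right) \left(- \frac{1185694}{55}\right) = \frac{1185694}{55}$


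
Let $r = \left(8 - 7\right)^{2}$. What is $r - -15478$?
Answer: $15479$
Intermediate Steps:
$r = 1$ ($r = 1^{2} = 1$)
$r - -15478 = 1 - -15478 = 1 + 15478 = 15479$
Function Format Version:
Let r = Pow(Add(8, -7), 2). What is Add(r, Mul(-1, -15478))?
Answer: 15479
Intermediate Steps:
r = 1 (r = Pow(1, 2) = 1)
Add(r, Mul(-1, -15478)) = Add(1, Mul(-1, -15478)) = Add(1, 15478) = 15479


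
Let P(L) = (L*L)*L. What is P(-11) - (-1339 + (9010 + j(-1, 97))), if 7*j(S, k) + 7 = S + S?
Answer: -63005/7 ≈ -9000.7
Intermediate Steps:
j(S, k) = -1 + 2*S/7 (j(S, k) = -1 + (S + S)/7 = -1 + (2*S)/7 = -1 + 2*S/7)
P(L) = L**3 (P(L) = L**2*L = L**3)
P(-11) - (-1339 + (9010 + j(-1, 97))) = (-11)**3 - (-1339 + (9010 + (-1 + (2/7)*(-1)))) = -1331 - (-1339 + (9010 + (-1 - 2/7))) = -1331 - (-1339 + (9010 - 9/7)) = -1331 - (-1339 + 63061/7) = -1331 - 1*53688/7 = -1331 - 53688/7 = -63005/7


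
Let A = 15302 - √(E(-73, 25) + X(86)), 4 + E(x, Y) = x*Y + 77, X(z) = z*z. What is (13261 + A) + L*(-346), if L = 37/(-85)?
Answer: 2440657/85 - 2*√1411 ≈ 28639.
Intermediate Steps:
X(z) = z²
E(x, Y) = 73 + Y*x (E(x, Y) = -4 + (x*Y + 77) = -4 + (Y*x + 77) = -4 + (77 + Y*x) = 73 + Y*x)
L = -37/85 (L = 37*(-1/85) = -37/85 ≈ -0.43529)
A = 15302 - 2*√1411 (A = 15302 - √((73 + 25*(-73)) + 86²) = 15302 - √((73 - 1825) + 7396) = 15302 - √(-1752 + 7396) = 15302 - √5644 = 15302 - 2*√1411 ≈ 15227.)
(13261 + A) + L*(-346) = (13261 + (15302 - 2*√1411)) - 37/85*(-346) = (28563 - 2*√1411) + 12802/85 = 2440657/85 - 2*√1411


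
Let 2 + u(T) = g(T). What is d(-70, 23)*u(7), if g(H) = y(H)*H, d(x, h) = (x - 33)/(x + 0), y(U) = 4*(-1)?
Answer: -309/7 ≈ -44.143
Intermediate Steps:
y(U) = -4
d(x, h) = (-33 + x)/x
g(H) = -4*H
u(T) = -2 - 4*T
d(-70, 23)*u(7) = ((-33 - 70)/(-70))*(-2 - 4*7) = (-1/70*(-103))*(-2 - 28) = (103/70)*(-30) = -309/7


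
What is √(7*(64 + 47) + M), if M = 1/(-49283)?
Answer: √1887188497870/49283 ≈ 27.875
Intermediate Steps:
M = -1/49283 ≈ -2.0291e-5
√(7*(64 + 47) + M) = √(7*(64 + 47) - 1/49283) = √(7*111 - 1/49283) = √(777 - 1/49283) = √(38292890/49283) = √1887188497870/49283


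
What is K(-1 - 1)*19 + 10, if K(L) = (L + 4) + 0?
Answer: 48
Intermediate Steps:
K(L) = 4 + L (K(L) = (4 + L) + 0 = 4 + L)
K(-1 - 1)*19 + 10 = (4 + (-1 - 1))*19 + 10 = (4 - 2)*19 + 10 = 2*19 + 10 = 38 + 10 = 48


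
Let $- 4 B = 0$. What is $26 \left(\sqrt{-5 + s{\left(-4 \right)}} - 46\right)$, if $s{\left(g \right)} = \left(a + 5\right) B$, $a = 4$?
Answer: $-1196 + 26 i \sqrt{5} \approx -1196.0 + 58.138 i$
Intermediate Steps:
$B = 0$ ($B = \left(- \frac{1}{4}\right) 0 = 0$)
$s{\left(g \right)} = 0$ ($s{\left(g \right)} = \left(4 + 5\right) 0 = 9 \cdot 0 = 0$)
$26 \left(\sqrt{-5 + s{\left(-4 \right)}} - 46\right) = 26 \left(\sqrt{-5 + 0} - 46\right) = 26 \left(\sqrt{-5} - 46\right) = 26 \left(i \sqrt{5} - 46\right) = 26 \left(-46 + i \sqrt{5}\right) = -1196 + 26 i \sqrt{5}$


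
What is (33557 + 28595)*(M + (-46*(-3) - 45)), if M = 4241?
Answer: 269366768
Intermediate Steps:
(33557 + 28595)*(M + (-46*(-3) - 45)) = (33557 + 28595)*(4241 + (-46*(-3) - 45)) = 62152*(4241 + (138 - 45)) = 62152*(4241 + 93) = 62152*4334 = 269366768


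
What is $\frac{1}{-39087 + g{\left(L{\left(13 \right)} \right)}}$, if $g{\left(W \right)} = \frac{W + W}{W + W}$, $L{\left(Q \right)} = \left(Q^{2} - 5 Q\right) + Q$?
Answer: $- \frac{1}{39086} \approx -2.5585 \cdot 10^{-5}$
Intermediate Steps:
$L{\left(Q \right)} = Q^{2} - 4 Q$
$g{\left(W \right)} = 1$ ($g{\left(W \right)} = \frac{2 W}{2 W} = 2 W \frac{1}{2 W} = 1$)
$\frac{1}{-39087 + g{\left(L{\left(13 \right)} \right)}} = \frac{1}{-39087 + 1} = \frac{1}{-39086} = - \frac{1}{39086}$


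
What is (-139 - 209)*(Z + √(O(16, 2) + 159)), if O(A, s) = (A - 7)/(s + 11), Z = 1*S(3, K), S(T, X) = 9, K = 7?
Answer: -3132 - 696*√6747/13 ≈ -7529.7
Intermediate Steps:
Z = 9 (Z = 1*9 = 9)
O(A, s) = (-7 + A)/(11 + s)
(-139 - 209)*(Z + √(O(16, 2) + 159)) = (-139 - 209)*(9 + √((-7 + 16)/(11 + 2) + 159)) = -348*(9 + √(9/13 + 159)) = -348*(9 + √(2076/13)) = -348*(9 + 2*√6747/13) = -3132 - 696*√6747/13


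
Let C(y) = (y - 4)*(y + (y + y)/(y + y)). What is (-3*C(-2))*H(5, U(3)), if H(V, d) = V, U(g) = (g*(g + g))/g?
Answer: -90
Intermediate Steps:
U(g) = 2*g (U(g) = (g*(2*g))/g = (2*g²)/g = 2*g)
C(y) = (1 + y)*(-4 + y) (C(y) = (-4 + y)*(y + (2*y)/((2*y))) = (-4 + y)*(y + (2*y)*(1/(2*y))) = (-4 + y)*(y + 1) = (-4 + y)*(1 + y) = (1 + y)*(-4 + y))
(-3*C(-2))*H(5, U(3)) = -3*(-4 + (-2)² - 3*(-2))*5 = -3*(-4 + 4 + 6)*5 = -3*6*5 = -18*5 = -90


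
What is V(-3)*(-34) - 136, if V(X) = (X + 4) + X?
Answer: -68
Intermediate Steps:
V(X) = 4 + 2*X (V(X) = (4 + X) + X = 4 + 2*X)
V(-3)*(-34) - 136 = (4 + 2*(-3))*(-34) - 136 = (4 - 6)*(-34) - 136 = -2*(-34) - 136 = 68 - 136 = -68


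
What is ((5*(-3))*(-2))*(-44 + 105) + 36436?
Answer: 38266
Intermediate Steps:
((5*(-3))*(-2))*(-44 + 105) + 36436 = -15*(-2)*61 + 36436 = 30*61 + 36436 = 1830 + 36436 = 38266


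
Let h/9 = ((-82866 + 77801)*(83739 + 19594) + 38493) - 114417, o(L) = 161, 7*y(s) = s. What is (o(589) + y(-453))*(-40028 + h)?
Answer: -3175320592426/7 ≈ -4.5362e+11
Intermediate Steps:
y(s) = s/7
h = -4711118121 (h = 9*(((-82866 + 77801)*(83739 + 19594) + 38493) - 114417) = 9*((-5065*103333 + 38493) - 114417) = 9*((-523381645 + 38493) - 114417) = 9*(-523343152 - 114417) = 9*(-523457569) = -4711118121)
(o(589) + y(-453))*(-40028 + h) = (161 + (1/7)*(-453))*(-40028 - 4711118121) = (161 - 453/7)*(-4711158149) = (674/7)*(-4711158149) = -3175320592426/7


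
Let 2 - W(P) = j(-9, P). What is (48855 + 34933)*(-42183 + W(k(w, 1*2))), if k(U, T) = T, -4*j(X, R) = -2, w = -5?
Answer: -3534303522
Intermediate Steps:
j(X, R) = ½ (j(X, R) = -¼*(-2) = ½)
W(P) = 3/2 (W(P) = 2 - 1*½ = 2 - ½ = 3/2)
(48855 + 34933)*(-42183 + W(k(w, 1*2))) = (48855 + 34933)*(-42183 + 3/2) = 83788*(-84363/2) = -3534303522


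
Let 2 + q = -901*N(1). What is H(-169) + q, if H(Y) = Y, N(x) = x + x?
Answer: -1973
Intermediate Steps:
N(x) = 2*x
q = -1804 (q = -2 - 1802 = -1804)
H(-169) + q = -169 - 1804 = -1973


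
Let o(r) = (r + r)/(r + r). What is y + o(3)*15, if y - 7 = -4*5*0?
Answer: 22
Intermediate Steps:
y = 7 (y = 7 - 4*5*0 = 7 - 20*0 = 7 + 0 = 7)
o(r) = 1 (o(r) = (2*r)/((2*r)) = (2*r)*(1/(2*r)) = 1)
y + o(3)*15 = 7 + 1*15 = 7 + 15 = 22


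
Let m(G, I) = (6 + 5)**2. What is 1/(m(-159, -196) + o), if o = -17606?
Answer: -1/17485 ≈ -5.7192e-5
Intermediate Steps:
m(G, I) = 121 (m(G, I) = 11**2 = 121)
1/(m(-159, -196) + o) = 1/(121 - 17606) = 1/(-17485) = -1/17485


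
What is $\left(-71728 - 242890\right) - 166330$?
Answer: $-480948$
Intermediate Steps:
$\left(-71728 - 242890\right) - 166330 = -314618 - 166330 = -480948$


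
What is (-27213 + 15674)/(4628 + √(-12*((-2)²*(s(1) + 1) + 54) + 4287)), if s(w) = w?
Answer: -53402492/21414841 + 11539*√3543/21414841 ≈ -2.4616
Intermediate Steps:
(-27213 + 15674)/(4628 + √(-12*((-2)²*(s(1) + 1) + 54) + 4287)) = (-27213 + 15674)/(4628 + √(-12*((-2)²*(1 + 1) + 54) + 4287)) = -11539/(4628 + √(-12*(4*2 + 54) + 4287)) = -11539/(4628 + √(-12*(8 + 54) + 4287)) = -11539/(4628 + √(-12*62 + 4287)) = -11539/(4628 + √(-1*744 + 4287)) = -11539/(4628 + √(-744 + 4287)) = -11539/(4628 + √3543)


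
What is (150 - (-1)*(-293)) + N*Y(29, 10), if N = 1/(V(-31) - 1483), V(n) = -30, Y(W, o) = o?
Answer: -216369/1513 ≈ -143.01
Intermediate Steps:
N = -1/1513 (N = 1/(-30 - 1483) = 1/(-1513) = -1/1513 ≈ -0.00066094)
(150 - (-1)*(-293)) + N*Y(29, 10) = (150 - (-1)*(-293)) - 1/1513*10 = (150 - 1*293) - 10/1513 = (150 - 293) - 10/1513 = -143 - 10/1513 = -216369/1513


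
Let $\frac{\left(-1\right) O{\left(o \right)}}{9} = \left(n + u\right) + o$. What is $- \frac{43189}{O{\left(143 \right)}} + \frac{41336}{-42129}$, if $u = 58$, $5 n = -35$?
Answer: $\frac{64716175}{2724342} \approx 23.755$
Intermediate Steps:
$n = -7$ ($n = \frac{1}{5} \left(-35\right) = -7$)
$O{\left(o \right)} = -459 - 9 o$ ($O{\left(o \right)} = - 9 \left(\left(-7 + 58\right) + o\right) = - 9 \left(51 + o\right) = -459 - 9 o$)
$- \frac{43189}{O{\left(143 \right)}} + \frac{41336}{-42129} = - \frac{43189}{-459 - 1287} + \frac{41336}{-42129} = - \frac{43189}{-459 - 1287} + 41336 \left(- \frac{1}{42129}\right) = - \frac{43189}{-1746} - \frac{41336}{42129} = \left(-43189\right) \left(- \frac{1}{1746}\right) - \frac{41336}{42129} = \frac{43189}{1746} - \frac{41336}{42129} = \frac{64716175}{2724342}$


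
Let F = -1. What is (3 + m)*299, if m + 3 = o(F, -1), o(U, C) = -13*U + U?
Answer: 3588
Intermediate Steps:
o(U, C) = -12*U
m = 9 (m = -3 - 12*(-1) = -3 + 12 = 9)
(3 + m)*299 = (3 + 9)*299 = 12*299 = 3588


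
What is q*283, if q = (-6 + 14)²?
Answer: 18112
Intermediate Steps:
q = 64 (q = 8² = 64)
q*283 = 64*283 = 18112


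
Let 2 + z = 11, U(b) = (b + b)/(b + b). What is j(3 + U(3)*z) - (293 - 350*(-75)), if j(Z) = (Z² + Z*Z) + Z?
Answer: -26243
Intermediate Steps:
U(b) = 1 (U(b) = (2*b)/((2*b)) = (2*b)*(1/(2*b)) = 1)
z = 9 (z = -2 + 11 = 9)
j(Z) = Z + 2*Z² (j(Z) = (Z² + Z²) + Z = 2*Z² + Z = Z + 2*Z²)
j(3 + U(3)*z) - (293 - 350*(-75)) = (3 + 1*9)*(1 + 2*(3 + 1*9)) - (293 - 350*(-75)) = (3 + 9)*(1 + 2*(3 + 9)) - (293 + 26250) = 12*(1 + 2*12) - 1*26543 = 12*(1 + 24) - 26543 = 12*25 - 26543 = 300 - 26543 = -26243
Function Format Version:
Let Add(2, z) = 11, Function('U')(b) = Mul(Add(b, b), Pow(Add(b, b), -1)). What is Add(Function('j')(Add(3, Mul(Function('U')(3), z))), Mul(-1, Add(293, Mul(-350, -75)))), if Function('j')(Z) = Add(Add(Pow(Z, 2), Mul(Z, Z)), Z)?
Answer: -26243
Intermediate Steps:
Function('U')(b) = 1 (Function('U')(b) = Mul(Mul(2, b), Pow(Mul(2, b), -1)) = Mul(Mul(2, b), Mul(Rational(1, 2), Pow(b, -1))) = 1)
z = 9 (z = Add(-2, 11) = 9)
Function('j')(Z) = Add(Z, Mul(2, Pow(Z, 2))) (Function('j')(Z) = Add(Add(Pow(Z, 2), Pow(Z, 2)), Z) = Add(Mul(2, Pow(Z, 2)), Z) = Add(Z, Mul(2, Pow(Z, 2))))
Add(Function('j')(Add(3, Mul(Function('U')(3), z))), Mul(-1, Add(293, Mul(-350, -75)))) = Add(Mul(Add(3, Mul(1, 9)), Add(1, Mul(2, Add(3, Mul(1, 9))))), Mul(-1, Add(293, Mul(-350, -75)))) = Add(Mul(Add(3, 9), Add(1, Mul(2, Add(3, 9)))), Mul(-1, Add(293, 26250))) = Add(Mul(12, Add(1, Mul(2, 12))), Mul(-1, 26543)) = Add(Mul(12, Add(1, 24)), -26543) = Add(Mul(12, 25), -26543) = Add(300, -26543) = -26243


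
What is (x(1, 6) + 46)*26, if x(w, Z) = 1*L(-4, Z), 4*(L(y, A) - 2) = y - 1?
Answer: 2431/2 ≈ 1215.5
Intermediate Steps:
L(y, A) = 7/4 + y/4 (L(y, A) = 2 + (y - 1)/4 = 2 + (-1 + y)/4 = 2 + (-¼ + y/4) = 7/4 + y/4)
x(w, Z) = ¾ (x(w, Z) = 1*(7/4 + (¼)*(-4)) = 1*(7/4 - 1) = 1*(¾) = ¾)
(x(1, 6) + 46)*26 = (¾ + 46)*26 = (187/4)*26 = 2431/2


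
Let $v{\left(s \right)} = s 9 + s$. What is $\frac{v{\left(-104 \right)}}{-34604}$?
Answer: $\frac{260}{8651} \approx 0.030054$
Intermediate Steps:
$v{\left(s \right)} = 10 s$ ($v{\left(s \right)} = 9 s + s = 10 s$)
$\frac{v{\left(-104 \right)}}{-34604} = \frac{10 \left(-104\right)}{-34604} = \left(-1040\right) \left(- \frac{1}{34604}\right) = \frac{260}{8651}$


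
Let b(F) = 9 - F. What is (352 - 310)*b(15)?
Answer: -252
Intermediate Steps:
(352 - 310)*b(15) = (352 - 310)*(9 - 1*15) = 42*(9 - 15) = 42*(-6) = -252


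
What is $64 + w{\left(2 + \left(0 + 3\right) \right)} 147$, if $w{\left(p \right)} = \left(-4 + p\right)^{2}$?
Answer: $211$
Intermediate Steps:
$64 + w{\left(2 + \left(0 + 3\right) \right)} 147 = 64 + \left(-4 + \left(2 + \left(0 + 3\right)\right)\right)^{2} \cdot 147 = 64 + \left(-4 + \left(2 + 3\right)\right)^{2} \cdot 147 = 64 + \left(-4 + 5\right)^{2} \cdot 147 = 64 + 1^{2} \cdot 147 = 64 + 1 \cdot 147 = 64 + 147 = 211$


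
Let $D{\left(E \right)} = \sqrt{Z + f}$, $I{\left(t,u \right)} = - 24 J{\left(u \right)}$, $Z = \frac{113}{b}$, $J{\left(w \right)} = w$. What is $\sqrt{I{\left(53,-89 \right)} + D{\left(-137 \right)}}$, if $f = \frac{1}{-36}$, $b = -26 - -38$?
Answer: $\frac{\sqrt{76896 + 78 \sqrt{2}}}{6} \approx 46.25$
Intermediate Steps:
$b = 12$ ($b = -26 + 38 = 12$)
$Z = \frac{113}{12} \approx 9.4167$
$I{\left(t,u \right)} = - 24 u$
$f = - \frac{1}{36} \approx -0.027778$
$D{\left(E \right)} = \frac{13 \sqrt{2}}{6}$ ($D{\left(E \right)} = \sqrt{\frac{113}{12} - \frac{1}{36}} = \sqrt{\frac{169}{18}} = \frac{13 \sqrt{2}}{6}$)
$\sqrt{I{\left(53,-89 \right)} + D{\left(-137 \right)}} = \sqrt{\left(-24\right) \left(-89\right) + \frac{13 \sqrt{2}}{6}} = \sqrt{2136 + \frac{13 \sqrt{2}}{6}}$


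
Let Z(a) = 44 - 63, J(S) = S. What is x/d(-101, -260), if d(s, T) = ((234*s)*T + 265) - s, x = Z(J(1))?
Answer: -19/6145206 ≈ -3.0918e-6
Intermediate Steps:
Z(a) = -19
x = -19
d(s, T) = 265 - s + 234*T*s (d(s, T) = (234*T*s + 265) - s = (265 + 234*T*s) - s = 265 - s + 234*T*s)
x/d(-101, -260) = -19/(265 - 1*(-101) + 234*(-260)*(-101)) = -19/(265 + 101 + 6144840) = -19/6145206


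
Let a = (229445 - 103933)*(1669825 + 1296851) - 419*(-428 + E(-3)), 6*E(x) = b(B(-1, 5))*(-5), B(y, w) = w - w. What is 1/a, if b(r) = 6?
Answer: 1/372353619539 ≈ 2.6856e-12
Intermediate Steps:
B(y, w) = 0
E(x) = -5 (E(x) = (6*(-5))/6 = (⅙)*(-30) = -5)
a = 372353619539 (a = (229445 - 103933)*(1669825 + 1296851) - 419*(-428 - 5) = 125512*2966676 - 419*(-433) = 372353438112 + 181427 = 372353619539)
1/a = 1/372353619539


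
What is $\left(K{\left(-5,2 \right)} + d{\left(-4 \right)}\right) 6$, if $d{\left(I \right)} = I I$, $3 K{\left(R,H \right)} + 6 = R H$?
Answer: $64$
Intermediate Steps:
$K{\left(R,H \right)} = -2 + \frac{H R}{3}$ ($K{\left(R,H \right)} = -2 + \frac{R H}{3} = -2 + \frac{H R}{3}$)
$d{\left(I \right)} = I^{2}$
$\left(K{\left(-5,2 \right)} + d{\left(-4 \right)}\right) 6 = \left(\left(-2 + \frac{1}{3} \cdot 2 \left(-5\right)\right) + \left(-4\right)^{2}\right) 6 = \left(\left(-2 - \frac{10}{3}\right) + 16\right) 6 = \left(- \frac{16}{3} + 16\right) 6 = \frac{32}{3} \cdot 6 = 64$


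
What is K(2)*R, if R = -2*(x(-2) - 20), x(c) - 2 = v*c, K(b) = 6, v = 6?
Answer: 360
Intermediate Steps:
x(c) = 2 + 6*c
R = 60 (R = -2*((2 + 6*(-2)) - 20) = -2*((2 - 12) - 20) = -2*(-10 - 20) = -2*(-30) = 60)
K(2)*R = 6*60 = 360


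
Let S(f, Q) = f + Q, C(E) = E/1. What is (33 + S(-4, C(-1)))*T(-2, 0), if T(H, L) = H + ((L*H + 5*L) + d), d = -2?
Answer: -112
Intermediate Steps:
C(E) = E (C(E) = E*1 = E)
S(f, Q) = Q + f
T(H, L) = -2 + H + 5*L + H*L (T(H, L) = H + ((L*H + 5*L) - 2) = H + ((H*L + 5*L) - 2) = H + ((5*L + H*L) - 2) = H + (-2 + 5*L + H*L) = -2 + H + 5*L + H*L)
(33 + S(-4, C(-1)))*T(-2, 0) = (33 + (-1 - 4))*(-2 - 2 + 5*0 - 2*0) = (33 - 5)*(-2 - 2 + 0 + 0) = 28*(-4) = -112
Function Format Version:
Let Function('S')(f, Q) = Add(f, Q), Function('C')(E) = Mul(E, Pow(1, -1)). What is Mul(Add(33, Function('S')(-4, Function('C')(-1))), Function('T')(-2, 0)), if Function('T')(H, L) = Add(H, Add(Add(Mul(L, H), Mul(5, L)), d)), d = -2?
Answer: -112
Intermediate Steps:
Function('C')(E) = E (Function('C')(E) = Mul(E, 1) = E)
Function('S')(f, Q) = Add(Q, f)
Function('T')(H, L) = Add(-2, H, Mul(5, L), Mul(H, L)) (Function('T')(H, L) = Add(H, Add(Add(Mul(L, H), Mul(5, L)), -2)) = Add(H, Add(Add(Mul(H, L), Mul(5, L)), -2)) = Add(H, Add(Add(Mul(5, L), Mul(H, L)), -2)) = Add(H, Add(-2, Mul(5, L), Mul(H, L))) = Add(-2, H, Mul(5, L), Mul(H, L)))
Mul(Add(33, Function('S')(-4, Function('C')(-1))), Function('T')(-2, 0)) = Mul(Add(33, Add(-1, -4)), Add(-2, -2, Mul(5, 0), Mul(-2, 0))) = Mul(Add(33, -5), Add(-2, -2, 0, 0)) = Mul(28, -4) = -112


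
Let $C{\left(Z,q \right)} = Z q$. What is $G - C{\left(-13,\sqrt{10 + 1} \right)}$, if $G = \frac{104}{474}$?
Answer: $\frac{52}{237} + 13 \sqrt{11} \approx 43.336$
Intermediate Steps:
$G = \frac{52}{237}$ ($G = 104 \cdot \frac{1}{474} = \frac{52}{237} \approx 0.21941$)
$G - C{\left(-13,\sqrt{10 + 1} \right)} = \frac{52}{237} - - 13 \sqrt{10 + 1} = \frac{52}{237} - - 13 \sqrt{11} = \frac{52}{237} + 13 \sqrt{11}$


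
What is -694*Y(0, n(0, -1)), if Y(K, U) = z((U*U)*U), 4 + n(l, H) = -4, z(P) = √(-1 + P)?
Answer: -2082*I*√57 ≈ -15719.0*I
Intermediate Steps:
n(l, H) = -8 (n(l, H) = -4 - 4 = -8)
Y(K, U) = √(-1 + U³) (Y(K, U) = √(-1 + (U*U)*U) = √(-1 + U²*U) = √(-1 + U³))
-694*Y(0, n(0, -1)) = -694*√(-1 + (-8)³) = -694*√(-1 - 512) = -2082*I*√57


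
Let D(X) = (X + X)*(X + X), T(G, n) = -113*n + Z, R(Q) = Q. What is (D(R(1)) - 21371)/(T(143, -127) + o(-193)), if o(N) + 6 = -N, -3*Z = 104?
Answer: -64101/43510 ≈ -1.4732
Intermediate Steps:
Z = -104/3 (Z = -1/3*104 = -104/3 ≈ -34.667)
T(G, n) = -104/3 - 113*n (T(G, n) = -113*n - 104/3 = -104/3 - 113*n)
o(N) = -6 - N
D(X) = 4*X**2 (D(X) = (2*X)*(2*X) = 4*X**2)
(D(R(1)) - 21371)/(T(143, -127) + o(-193)) = (4*1**2 - 21371)/((-104/3 - 113*(-127)) + (-6 - 1*(-193))) = (4*1 - 21371)/((-104/3 + 14351) + (-6 + 193)) = (4 - 21371)/(42949/3 + 187) = -21367/43510/3 = -21367*3/43510 = -64101/43510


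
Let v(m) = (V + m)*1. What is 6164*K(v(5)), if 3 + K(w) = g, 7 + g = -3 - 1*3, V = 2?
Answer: -98624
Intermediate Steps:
v(m) = 2 + m (v(m) = (2 + m)*1 = 2 + m)
g = -13 (g = -7 + (-3 - 1*3) = -7 + (-3 - 3) = -7 - 6 = -13)
K(w) = -16 (K(w) = -3 - 13 = -16)
6164*K(v(5)) = 6164*(-16) = -98624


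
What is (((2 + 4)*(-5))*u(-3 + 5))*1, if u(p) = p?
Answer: -60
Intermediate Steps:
(((2 + 4)*(-5))*u(-3 + 5))*1 = (((2 + 4)*(-5))*(-3 + 5))*1 = ((6*(-5))*2)*1 = -30*2*1 = -60*1 = -60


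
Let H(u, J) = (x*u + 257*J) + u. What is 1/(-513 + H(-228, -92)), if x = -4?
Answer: -1/23473 ≈ -4.2602e-5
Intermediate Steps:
H(u, J) = -3*u + 257*J (H(u, J) = (-4*u + 257*J) + u = -3*u + 257*J)
1/(-513 + H(-228, -92)) = 1/(-513 + (-3*(-228) + 257*(-92))) = 1/(-513 + (684 - 23644)) = 1/(-513 - 22960) = 1/(-23473) = -1/23473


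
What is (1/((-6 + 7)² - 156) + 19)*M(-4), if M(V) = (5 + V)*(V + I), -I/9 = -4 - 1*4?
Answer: 200192/155 ≈ 1291.6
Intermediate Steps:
I = 72 (I = -9*(-4 - 1*4) = -9*(-4 - 4) = -9*(-8) = 72)
M(V) = (5 + V)*(72 + V) (M(V) = (5 + V)*(V + 72) = (5 + V)*(72 + V))
(1/((-6 + 7)² - 156) + 19)*M(-4) = (1/((-6 + 7)² - 156) + 19)*(360 + (-4)² + 77*(-4)) = (1/(1² - 156) + 19)*(360 + 16 - 308) = (1/(1 - 156) + 19)*68 = (1/(-155) + 19)*68 = (-1/155 + 19)*68 = (2944/155)*68 = 200192/155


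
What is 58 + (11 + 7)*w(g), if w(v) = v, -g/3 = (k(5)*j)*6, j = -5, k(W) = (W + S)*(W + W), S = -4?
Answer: 16258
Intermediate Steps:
k(W) = 2*W*(-4 + W) (k(W) = (W - 4)*(W + W) = (-4 + W)*(2*W) = 2*W*(-4 + W))
g = 900 (g = -3*(2*5*(-4 + 5))*(-5)*6 = -3*(2*5*1)*(-5)*6 = -3*10*(-5)*6 = -(-150)*6 = -3*(-300) = 900)
58 + (11 + 7)*w(g) = 58 + (11 + 7)*900 = 58 + 18*900 = 58 + 16200 = 16258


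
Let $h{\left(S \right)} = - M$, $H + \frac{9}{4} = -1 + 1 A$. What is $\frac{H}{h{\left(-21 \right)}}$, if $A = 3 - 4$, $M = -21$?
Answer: $- \frac{17}{84} \approx -0.20238$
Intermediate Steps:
$A = -1$
$H = - \frac{17}{4}$ ($H = - \frac{9}{4} + \left(-1 + 1 \left(-1\right)\right) = - \frac{9}{4} - 2 = - \frac{17}{4} \approx -4.25$)
$h{\left(S \right)} = 21$ ($h{\left(S \right)} = \left(-1\right) \left(-21\right) = 21$)
$\frac{H}{h{\left(-21 \right)}} = - \frac{17}{4 \cdot 21} = \left(- \frac{17}{4}\right) \frac{1}{21} = - \frac{17}{84}$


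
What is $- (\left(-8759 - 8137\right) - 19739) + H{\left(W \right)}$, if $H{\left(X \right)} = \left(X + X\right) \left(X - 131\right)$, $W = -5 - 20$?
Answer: $44435$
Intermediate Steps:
$W = -25$ ($W = -5 - 20 = -25$)
$H{\left(X \right)} = 2 X \left(-131 + X\right)$
$- (\left(-8759 - 8137\right) - 19739) + H{\left(W \right)} = - (\left(-8759 - 8137\right) - 19739) + 2 \left(-25\right) \left(-131 - 25\right) = - (\left(-8759 - 8137\right) - 19739) + 2 \left(-25\right) \left(-156\right) = - (-16896 - 19739) + 7800 = \left(-1\right) \left(-36635\right) + 7800 = 36635 + 7800 = 44435$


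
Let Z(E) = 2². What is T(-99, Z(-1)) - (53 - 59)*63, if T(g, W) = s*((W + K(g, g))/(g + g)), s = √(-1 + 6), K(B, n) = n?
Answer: 378 + 95*√5/198 ≈ 379.07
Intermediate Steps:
s = √5 ≈ 2.2361
Z(E) = 4
T(g, W) = √5*(W + g)/(2*g) (T(g, W) = √5*((W + g)/(g + g)) = √5*((W + g)/((2*g))) = √5*((W + g)*(1/(2*g))) = √5*((W + g)/(2*g)) = √5*(W + g)/(2*g))
T(-99, Z(-1)) - (53 - 59)*63 = (½)*√5*(4 - 99)/(-99) - (53 - 59)*63 = (½)*√5*(-1/99)*(-95) - (-6)*63 = 95*√5/198 - 1*(-378) = 95*√5/198 + 378 = 378 + 95*√5/198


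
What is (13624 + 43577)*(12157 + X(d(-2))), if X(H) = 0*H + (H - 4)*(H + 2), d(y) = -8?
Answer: 699511029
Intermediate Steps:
X(H) = (-4 + H)*(2 + H) (X(H) = 0 + (-4 + H)*(2 + H) = (-4 + H)*(2 + H))
(13624 + 43577)*(12157 + X(d(-2))) = (13624 + 43577)*(12157 + (-8 + (-8)² - 2*(-8))) = 57201*(12157 + (-8 + 64 + 16)) = 57201*(12157 + 72) = 57201*12229 = 699511029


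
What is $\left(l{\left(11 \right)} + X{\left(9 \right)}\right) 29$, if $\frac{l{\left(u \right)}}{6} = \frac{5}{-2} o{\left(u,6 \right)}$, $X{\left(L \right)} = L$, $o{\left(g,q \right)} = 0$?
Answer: $261$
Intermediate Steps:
$l{\left(u \right)} = 0$ ($l{\left(u \right)} = 6 \frac{5}{-2} \cdot 0 = 6 \cdot 5 \left(- \frac{1}{2}\right) 0 = 6 \left(\left(- \frac{5}{2}\right) 0\right) = 6 \cdot 0 = 0$)
$\left(l{\left(11 \right)} + X{\left(9 \right)}\right) 29 = \left(0 + 9\right) 29 = 9 \cdot 29 = 261$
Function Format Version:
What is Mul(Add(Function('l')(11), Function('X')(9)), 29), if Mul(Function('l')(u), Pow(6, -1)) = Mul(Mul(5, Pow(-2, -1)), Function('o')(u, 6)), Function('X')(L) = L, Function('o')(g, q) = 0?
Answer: 261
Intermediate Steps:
Function('l')(u) = 0 (Function('l')(u) = Mul(6, Mul(Mul(5, Pow(-2, -1)), 0)) = Mul(6, Mul(Mul(5, Rational(-1, 2)), 0)) = Mul(6, Mul(Rational(-5, 2), 0)) = Mul(6, 0) = 0)
Mul(Add(Function('l')(11), Function('X')(9)), 29) = Mul(Add(0, 9), 29) = Mul(9, 29) = 261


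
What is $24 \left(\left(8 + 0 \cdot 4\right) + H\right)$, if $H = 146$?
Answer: $3696$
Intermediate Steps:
$24 \left(\left(8 + 0 \cdot 4\right) + H\right) = 24 \left(\left(8 + 0 \cdot 4\right) + 146\right) = 24 \left(\left(8 + 0\right) + 146\right) = 24 \left(8 + 146\right) = 24 \cdot 154 = 3696$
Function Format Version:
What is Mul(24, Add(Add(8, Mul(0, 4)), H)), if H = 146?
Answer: 3696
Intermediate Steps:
Mul(24, Add(Add(8, Mul(0, 4)), H)) = Mul(24, Add(Add(8, Mul(0, 4)), 146)) = Mul(24, Add(Add(8, 0), 146)) = Mul(24, Add(8, 146)) = Mul(24, 154) = 3696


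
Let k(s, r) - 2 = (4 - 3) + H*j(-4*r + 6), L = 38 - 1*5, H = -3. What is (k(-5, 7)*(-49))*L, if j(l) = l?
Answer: -111573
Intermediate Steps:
L = 33 (L = 38 - 5 = 33)
k(s, r) = -15 + 12*r (k(s, r) = 2 + ((4 - 3) - 3*(-4*r + 6)) = 2 + (1 - 3*(6 - 4*r)) = 2 + (1 + (-18 + 12*r)) = 2 + (-17 + 12*r) = -15 + 12*r)
(k(-5, 7)*(-49))*L = ((-15 + 12*7)*(-49))*33 = ((-15 + 84)*(-49))*33 = (69*(-49))*33 = -3381*33 = -111573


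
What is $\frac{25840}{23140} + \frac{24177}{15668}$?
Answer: $\frac{48215845}{18127876} \approx 2.6598$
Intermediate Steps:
$\frac{25840}{23140} + \frac{24177}{15668} = 25840 \cdot \frac{1}{23140} + 24177 \cdot \frac{1}{15668} = \frac{1292}{1157} + \frac{24177}{15668} = \frac{48215845}{18127876}$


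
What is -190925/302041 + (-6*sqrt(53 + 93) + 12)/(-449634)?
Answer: -14308332657/22634650499 + sqrt(146)/74939 ≈ -0.63198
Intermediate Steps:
-190925/302041 + (-6*sqrt(53 + 93) + 12)/(-449634) = -190925*1/302041 + (-6*sqrt(146) + 12)*(-1/449634) = -190925/302041 + (12 - 6*sqrt(146))*(-1/449634) = -190925/302041 + (-2/74939 + sqrt(146)/74939) = -14308332657/22634650499 + sqrt(146)/74939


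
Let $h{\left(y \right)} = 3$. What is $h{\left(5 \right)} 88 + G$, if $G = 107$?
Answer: $371$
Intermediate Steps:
$h{\left(5 \right)} 88 + G = 3 \cdot 88 + 107 = 264 + 107 = 371$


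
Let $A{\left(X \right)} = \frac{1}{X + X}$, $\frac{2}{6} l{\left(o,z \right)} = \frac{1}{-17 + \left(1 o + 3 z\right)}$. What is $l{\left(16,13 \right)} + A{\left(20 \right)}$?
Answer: $\frac{79}{760} \approx 0.10395$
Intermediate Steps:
$l{\left(o,z \right)} = \frac{3}{-17 + o + 3 z}$ ($l{\left(o,z \right)} = \frac{3}{-17 + \left(1 o + 3 z\right)} = \frac{3}{-17 + \left(o + 3 z\right)} = \frac{3}{-17 + o + 3 z}$)
$A{\left(X \right)} = \frac{1}{2 X}$
$l{\left(16,13 \right)} + A{\left(20 \right)} = \frac{3}{-17 + 16 + 3 \cdot 13} + \frac{1}{2 \cdot 20} = \frac{3}{-17 + 16 + 39} + \frac{1}{2} \cdot \frac{1}{20} = \frac{3}{38} + \frac{1}{40} = \frac{79}{760}$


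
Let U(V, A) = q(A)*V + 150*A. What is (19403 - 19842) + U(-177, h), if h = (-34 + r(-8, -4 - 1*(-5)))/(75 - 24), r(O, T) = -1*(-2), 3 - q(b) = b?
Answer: -19978/17 ≈ -1175.2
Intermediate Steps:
q(b) = 3 - b
r(O, T) = 2
h = -32/51 (h = (-34 + 2)/(75 - 24) = -32/51 ≈ -0.62745)
U(V, A) = 150*A + V*(3 - A) (U(V, A) = (3 - A)*V + 150*A = V*(3 - A) + 150*A = 150*A + V*(3 - A))
(19403 - 19842) + U(-177, h) = (19403 - 19842) + (150*(-32/51) - 1*(-177)*(-3 - 32/51)) = -439 + (-1600/17 - 1*(-177)*(-185/51)) = -439 + (-1600/17 - 10915/17) = -439 - 12515/17 = -19978/17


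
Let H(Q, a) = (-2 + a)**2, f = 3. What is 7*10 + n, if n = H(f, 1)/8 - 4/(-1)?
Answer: 593/8 ≈ 74.125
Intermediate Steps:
n = 33/8 (n = (-2 + 1)**2/8 - 4/(-1) = (-1)**2*(1/8) - 4*(-1) = 1*(1/8) + 4 = 1/8 + 4 = 33/8 ≈ 4.1250)
7*10 + n = 7*10 + 33/8 = 70 + 33/8 = 593/8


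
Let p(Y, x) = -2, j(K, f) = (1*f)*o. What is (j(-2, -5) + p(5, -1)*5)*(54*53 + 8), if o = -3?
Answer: 14350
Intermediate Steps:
j(K, f) = -3*f (j(K, f) = (1*f)*(-3) = f*(-3) = -3*f)
(j(-2, -5) + p(5, -1)*5)*(54*53 + 8) = (-3*(-5) - 2*5)*(54*53 + 8) = (15 - 10)*(2862 + 8) = 5*2870 = 14350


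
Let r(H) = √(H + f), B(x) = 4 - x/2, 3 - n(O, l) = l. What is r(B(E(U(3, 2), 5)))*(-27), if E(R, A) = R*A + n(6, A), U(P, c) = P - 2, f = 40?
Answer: -27*√170/2 ≈ -176.02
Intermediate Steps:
n(O, l) = 3 - l
U(P, c) = -2 + P
E(R, A) = 3 - A + A*R (E(R, A) = R*A + (3 - A) = A*R + (3 - A) = 3 - A + A*R)
B(x) = 4 - x/2
r(H) = √(40 + H) (r(H) = √(H + 40) = √(40 + H))
r(B(E(U(3, 2), 5)))*(-27) = √(40 + (4 - (3 - 1*5 + 5*(-2 + 3))/2))*(-27) = √(40 + (4 - (3 - 5 + 5*1)/2))*(-27) = √(40 + (4 - (3 - 5 + 5)/2))*(-27) = √(40 + (4 - ½*3))*(-27) = √(40 + (4 - 3/2))*(-27) = √(40 + 5/2)*(-27) = √(85/2)*(-27) = (√170/2)*(-27) = -27*√170/2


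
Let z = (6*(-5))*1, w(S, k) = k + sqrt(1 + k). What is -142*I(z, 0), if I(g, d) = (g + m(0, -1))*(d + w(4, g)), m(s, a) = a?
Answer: -132060 + 4402*I*sqrt(29) ≈ -1.3206e+5 + 23706.0*I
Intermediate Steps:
z = -30 (z = -30*1 = -30)
I(g, d) = (-1 + g)*(d + g + sqrt(1 + g)) (I(g, d) = (g - 1)*(d + (g + sqrt(1 + g))) = (-1 + g)*(d + g + sqrt(1 + g)))
-142*I(z, 0) = -142*(-1*0 - 1*(-30) - sqrt(1 - 30) + 0*(-30) - 30*(-30 + sqrt(1 - 30))) = -142*(0 + 30 - sqrt(-29) + 0 - 30*(-30 + sqrt(-29))) = -142*(0 + 30 - I*sqrt(29) + 0 - 30*(-30 + I*sqrt(29))) = -142*(0 + 30 - I*sqrt(29) + 0 + (900 - 30*I*sqrt(29))) = -142*(930 - 31*I*sqrt(29)) = -132060 + 4402*I*sqrt(29)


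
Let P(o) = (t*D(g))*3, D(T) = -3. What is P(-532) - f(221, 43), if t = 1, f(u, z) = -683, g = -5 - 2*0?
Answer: 674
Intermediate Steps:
g = -5 (g = -5 + 0 = -5)
P(o) = -9 (P(o) = (1*(-3))*3 = -3*3 = -9)
P(-532) - f(221, 43) = -9 - 1*(-683) = -9 + 683 = 674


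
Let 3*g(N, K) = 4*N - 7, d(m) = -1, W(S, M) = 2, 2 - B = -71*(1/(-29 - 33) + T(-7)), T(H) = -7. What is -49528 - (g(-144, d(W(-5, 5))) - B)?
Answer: -9268345/186 ≈ -49830.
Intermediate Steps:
B = -30761/62 (B = 2 - (-71)*(1/(-29 - 33) - 7) = 2 - (-71)*(1/(-62) - 7) = 2 - (-71)*(-1/62 - 7) = 2 - (-71)*(-435)/62 = 2 - 1*30885/62 = 2 - 30885/62 = -30761/62 ≈ -496.15)
g(N, K) = -7/3 + 4*N/3 (g(N, K) = (4*N - 7)/3 = (-7 + 4*N)/3 = -7/3 + 4*N/3)
-49528 - (g(-144, d(W(-5, 5))) - B) = -49528 - ((-7/3 + (4/3)*(-144)) - 1*(-30761/62)) = -49528 - ((-7/3 - 192) + 30761/62) = -49528 - (-583/3 + 30761/62) = -49528 - 1*56137/186 = -49528 - 56137/186 = -9268345/186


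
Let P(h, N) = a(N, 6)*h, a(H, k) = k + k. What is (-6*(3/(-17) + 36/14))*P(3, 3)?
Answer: -61560/119 ≈ -517.31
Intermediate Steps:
a(H, k) = 2*k
P(h, N) = 12*h (P(h, N) = (2*6)*h = 12*h)
(-6*(3/(-17) + 36/14))*P(3, 3) = (-6*(3/(-17) + 36/14))*(12*3) = -6*(3*(-1/17) + 36*(1/14))*36 = -6*(-3/17 + 18/7)*36 = -6*285/119*36 = -1710/119*36 = -61560/119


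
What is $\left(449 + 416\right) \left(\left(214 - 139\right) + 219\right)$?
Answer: $254310$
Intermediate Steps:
$\left(449 + 416\right) \left(\left(214 - 139\right) + 219\right) = 865 \left(75 + 219\right) = 865 \cdot 294 = 254310$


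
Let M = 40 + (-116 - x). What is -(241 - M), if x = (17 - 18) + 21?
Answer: -337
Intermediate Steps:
x = 20 (x = -1 + 21 = 20)
M = -96 (M = 40 + (-116 - 1*20) = 40 + (-116 - 20) = 40 - 136 = -96)
-(241 - M) = -(241 - 1*(-96)) = -(241 + 96) = -1*337 = -337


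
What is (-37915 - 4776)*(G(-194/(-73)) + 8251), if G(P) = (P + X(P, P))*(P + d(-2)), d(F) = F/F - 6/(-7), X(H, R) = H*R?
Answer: -964302295332805/2723119 ≈ -3.5412e+8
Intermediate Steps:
d(F) = 13/7 (d(F) = 1 - 6*(-⅐) = 1 + 6/7 = 13/7)
G(P) = (13/7 + P)*(P + P²) (G(P) = (P + P*P)*(P + 13/7) = (P + P²)*(13/7 + P) = (13/7 + P)*(P + P²))
(-37915 - 4776)*(G(-194/(-73)) + 8251) = (-37915 - 4776)*((-194/(-73))*(13 + 7*(-194/(-73))² + 20*(-194/(-73)))/7 + 8251) = -42691*((-194*(-1/73))*(13 + 7*(-194*(-1/73))² + 20*(-194*(-1/73)))/7 + 8251) = -42691*((⅐)*(194/73)*(13 + 7*(194/73)² + 20*(194/73)) + 8251) = -42691*((⅐)*(194/73)*(13 + 7*(37636/5329) + 3880/73) + 8251) = -42691*((⅐)*(194/73)*(13 + 263452/5329 + 3880/73) + 8251) = -42691*((⅐)*(194/73)*(615969/5329) + 8251) = -42691*(119497986/2723119 + 8251) = -42691*22587952855/2723119 = -964302295332805/2723119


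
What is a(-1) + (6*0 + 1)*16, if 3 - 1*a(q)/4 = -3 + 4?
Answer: 24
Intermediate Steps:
a(q) = 8 (a(q) = 12 - 4*(-3 + 4) = 12 - 4*1 = 12 - 4 = 8)
a(-1) + (6*0 + 1)*16 = 8 + (6*0 + 1)*16 = 8 + (0 + 1)*16 = 8 + 1*16 = 8 + 16 = 24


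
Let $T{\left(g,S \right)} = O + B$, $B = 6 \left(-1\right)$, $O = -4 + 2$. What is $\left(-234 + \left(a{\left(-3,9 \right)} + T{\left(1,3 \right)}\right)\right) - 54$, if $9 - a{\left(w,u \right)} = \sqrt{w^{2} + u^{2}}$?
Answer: $-287 - 3 \sqrt{10} \approx -296.49$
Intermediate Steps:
$O = -2$
$B = -6$
$a{\left(w,u \right)} = 9 - \sqrt{u^{2} + w^{2}}$ ($a{\left(w,u \right)} = 9 - \sqrt{w^{2} + u^{2}} = 9 - \sqrt{u^{2} + w^{2}}$)
$T{\left(g,S \right)} = -8$ ($T{\left(g,S \right)} = -2 - 6 = -8$)
$\left(-234 + \left(a{\left(-3,9 \right)} + T{\left(1,3 \right)}\right)\right) - 54 = \left(-234 - \left(-1 + \sqrt{9^{2} + \left(-3\right)^{2}}\right)\right) - 54 = \left(-234 - \left(-1 + \sqrt{81 + 9}\right)\right) - 54 = \left(-234 - \left(-1 + \sqrt{90}\right)\right) - 54 = \left(-234 - \left(-1 + 3 \sqrt{10}\right)\right) - 54 = \left(-234 + \left(1 - 3 \sqrt{10}\right)\right) - 54 = \left(-233 - 3 \sqrt{10}\right) - 54 = -287 - 3 \sqrt{10}$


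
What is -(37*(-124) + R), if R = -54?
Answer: 4642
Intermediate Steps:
-(37*(-124) + R) = -(37*(-124) - 54) = -(-4588 - 54) = -1*(-4642) = 4642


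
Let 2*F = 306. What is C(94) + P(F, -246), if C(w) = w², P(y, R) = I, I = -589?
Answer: 8247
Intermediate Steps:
F = 153 (F = (½)*306 = 153)
P(y, R) = -589
C(94) + P(F, -246) = 94² - 589 = 8836 - 589 = 8247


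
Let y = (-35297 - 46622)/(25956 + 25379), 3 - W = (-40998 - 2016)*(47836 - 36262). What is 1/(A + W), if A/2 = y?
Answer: 51335/25556823578227 ≈ 2.0087e-9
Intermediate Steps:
W = 497844039 (W = 3 - (-40998 - 2016)*(47836 - 36262) = 3 - (-43014)*11574 = 3 - 1*(-497844036) = 3 + 497844036 = 497844039)
y = -81919/51335 ≈ -1.5958
A = -163838/51335 (A = 2*(-81919/51335) = -163838/51335 ≈ -3.1915)
1/(A + W) = 1/(-163838/51335 + 497844039) = 1/(25556823578227/51335) = 51335/25556823578227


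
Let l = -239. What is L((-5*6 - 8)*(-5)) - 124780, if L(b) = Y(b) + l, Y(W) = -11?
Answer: -125030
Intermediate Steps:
L(b) = -250 (L(b) = -11 - 239 = -250)
L((-5*6 - 8)*(-5)) - 124780 = -250 - 124780 = -125030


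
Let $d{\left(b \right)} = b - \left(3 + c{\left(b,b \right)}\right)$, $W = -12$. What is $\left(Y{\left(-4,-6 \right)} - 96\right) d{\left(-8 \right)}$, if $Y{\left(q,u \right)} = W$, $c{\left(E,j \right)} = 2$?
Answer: $1404$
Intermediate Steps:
$d{\left(b \right)} = -5 + b$ ($d{\left(b \right)} = b - 5 = -5 + b$)
$Y{\left(q,u \right)} = -12$
$\left(Y{\left(-4,-6 \right)} - 96\right) d{\left(-8 \right)} = \left(-12 - 96\right) \left(-5 - 8\right) = \left(-108\right) \left(-13\right) = 1404$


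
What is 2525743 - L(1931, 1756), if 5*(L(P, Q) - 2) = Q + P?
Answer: 12625018/5 ≈ 2.5250e+6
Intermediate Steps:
L(P, Q) = 2 + P/5 + Q/5 (L(P, Q) = 2 + (Q + P)/5 = 2 + (P + Q)/5 = 2 + (P/5 + Q/5) = 2 + P/5 + Q/5)
2525743 - L(1931, 1756) = 2525743 - (2 + (1/5)*1931 + (1/5)*1756) = 2525743 - (2 + 1931/5 + 1756/5) = 2525743 - 1*3697/5 = 2525743 - 3697/5 = 12625018/5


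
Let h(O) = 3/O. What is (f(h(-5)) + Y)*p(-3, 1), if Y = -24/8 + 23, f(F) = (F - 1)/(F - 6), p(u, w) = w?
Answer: 668/33 ≈ 20.242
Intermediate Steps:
f(F) = (-1 + F)/(-6 + F)
Y = 20 (Y = -24*⅛ + 23 = -3 + 23 = 20)
(f(h(-5)) + Y)*p(-3, 1) = ((-1 + 3/(-5))/(-6 + 3/(-5)) + 20)*1 = ((-1 + 3*(-⅕))/(-6 + 3*(-⅕)) + 20)*1 = ((-1 - ⅗)/(-6 - ⅗) + 20)*1 = (-8/5/(-33/5) + 20)*1 = (-5/33*(-8/5) + 20)*1 = (8/33 + 20)*1 = (668/33)*1 = 668/33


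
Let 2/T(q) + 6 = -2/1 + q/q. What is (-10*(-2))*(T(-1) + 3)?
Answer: 380/7 ≈ 54.286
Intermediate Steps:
T(q) = -2/7 (T(q) = 2/(-6 + (-2/1 + q/q)) = 2/(-6 + (-2*1 + 1)) = 2/(-6 + (-2 + 1)) = 2/(-6 - 1) = 2/(-7) = 2*(-⅐) = -2/7)
(-10*(-2))*(T(-1) + 3) = (-10*(-2))*(-2/7 + 3) = 20*(19/7) = 380/7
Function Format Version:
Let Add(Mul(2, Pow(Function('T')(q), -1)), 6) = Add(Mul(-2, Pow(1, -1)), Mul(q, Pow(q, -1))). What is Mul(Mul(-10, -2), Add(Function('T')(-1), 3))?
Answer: Rational(380, 7) ≈ 54.286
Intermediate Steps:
Function('T')(q) = Rational(-2, 7) (Function('T')(q) = Mul(2, Pow(Add(-6, Add(Mul(-2, Pow(1, -1)), Mul(q, Pow(q, -1)))), -1)) = Mul(2, Pow(Add(-6, Add(Mul(-2, 1), 1)), -1)) = Mul(2, Pow(Add(-6, Add(-2, 1)), -1)) = Mul(2, Pow(Add(-6, -1), -1)) = Mul(2, Pow(-7, -1)) = Mul(2, Rational(-1, 7)) = Rational(-2, 7))
Mul(Mul(-10, -2), Add(Function('T')(-1), 3)) = Mul(Mul(-10, -2), Add(Rational(-2, 7), 3)) = Mul(20, Rational(19, 7)) = Rational(380, 7)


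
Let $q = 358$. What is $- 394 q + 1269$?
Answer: $-139783$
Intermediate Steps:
$- 394 q + 1269 = \left(-394\right) 358 + 1269 = -141052 + 1269 = -139783$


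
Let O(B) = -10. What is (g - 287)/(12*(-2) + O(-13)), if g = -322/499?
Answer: 143535/16966 ≈ 8.4602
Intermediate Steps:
g = -322/499 (g = -322*1/499 = -322/499 ≈ -0.64529)
(g - 287)/(12*(-2) + O(-13)) = (-322/499 - 287)/(12*(-2) - 10) = -143535/(499*(-24 - 10)) = -143535/499/(-34) = -143535/499*(-1/34) = 143535/16966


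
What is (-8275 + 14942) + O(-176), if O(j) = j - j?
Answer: 6667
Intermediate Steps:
O(j) = 0
(-8275 + 14942) + O(-176) = (-8275 + 14942) + 0 = 6667 + 0 = 6667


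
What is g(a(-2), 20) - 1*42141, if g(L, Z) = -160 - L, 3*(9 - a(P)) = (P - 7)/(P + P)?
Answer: -169237/4 ≈ -42309.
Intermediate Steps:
a(P) = 9 - (-7 + P)/(6*P) (a(P) = 9 - (P - 7)/(3*(P + P)) = 9 - (-7 + P)/(3*(2*P)) = 9 - (-7 + P)*1/(2*P)/3 = 9 - (-7 + P)/(6*P))
g(a(-2), 20) - 1*42141 = (-160 - (7 + 53*(-2))/(6*(-2))) - 1*42141 = (-160 - (-1)*(7 - 106)/(6*2)) - 42141 = (-160 - (-1)*(-99)/(6*2)) - 42141 = (-160 - 1*33/4) - 42141 = (-160 - 33/4) - 42141 = -673/4 - 42141 = -169237/4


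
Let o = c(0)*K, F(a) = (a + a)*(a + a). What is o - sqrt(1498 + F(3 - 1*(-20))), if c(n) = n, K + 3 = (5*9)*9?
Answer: -sqrt(3614) ≈ -60.117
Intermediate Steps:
K = 402 (K = -3 + (5*9)*9 = -3 + 45*9 = -3 + 405 = 402)
F(a) = 4*a**2 (F(a) = (2*a)*(2*a) = 4*a**2)
o = 0 (o = 0*402 = 0)
o - sqrt(1498 + F(3 - 1*(-20))) = 0 - sqrt(1498 + 4*(3 - 1*(-20))**2) = 0 - sqrt(1498 + 4*(3 + 20)**2) = 0 - sqrt(1498 + 4*23**2) = 0 - sqrt(1498 + 4*529) = 0 - sqrt(1498 + 2116) = 0 - sqrt(3614) = -sqrt(3614)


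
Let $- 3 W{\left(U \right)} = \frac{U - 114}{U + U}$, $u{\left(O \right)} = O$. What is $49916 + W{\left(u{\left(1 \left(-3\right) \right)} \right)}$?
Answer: $\frac{99819}{2} \approx 49910.0$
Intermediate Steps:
$W{\left(U \right)} = - \frac{-114 + U}{6 U}$ ($W{\left(U \right)} = - \frac{\left(U - 114\right) \frac{1}{U + U}}{3} = - \frac{\left(-114 + U\right) \frac{1}{2 U}}{3} = - \frac{\frac{1}{2} \frac{1}{U} \left(-114 + U\right)}{3} = - \frac{-114 + U}{6 U}$)
$49916 + W{\left(u{\left(1 \left(-3\right) \right)} \right)} = 49916 + \frac{114 - 1 \left(-3\right)}{6 \cdot 1 \left(-3\right)} = 49916 + \frac{114 - -3}{6 \left(-3\right)} = 49916 + \frac{1}{6} \left(- \frac{1}{3}\right) \left(114 + 3\right) = 49916 + \frac{1}{6} \left(- \frac{1}{3}\right) 117 = 49916 - \frac{13}{2} = \frac{99819}{2}$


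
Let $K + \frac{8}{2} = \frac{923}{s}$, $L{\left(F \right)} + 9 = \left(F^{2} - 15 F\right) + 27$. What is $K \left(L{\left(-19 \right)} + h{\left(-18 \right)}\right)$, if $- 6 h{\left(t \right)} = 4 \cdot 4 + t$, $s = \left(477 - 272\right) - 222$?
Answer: $- \frac{1975063}{51} \approx -38727.0$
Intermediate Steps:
$s = -17$ ($s = 205 - 222 = -17$)
$L{\left(F \right)} = 18 + F^{2} - 15 F$ ($L{\left(F \right)} = -9 + \left(\left(F^{2} - 15 F\right) + 27\right) = -9 + \left(27 + F^{2} - 15 F\right) = 18 + F^{2} - 15 F$)
$h{\left(t \right)} = - \frac{8}{3} - \frac{t}{6}$ ($h{\left(t \right)} = - \frac{4 \cdot 4 + t}{6} = - \frac{16 + t}{6} = - \frac{8}{3} - \frac{t}{6}$)
$K = - \frac{991}{17}$ ($K = -4 + \frac{923}{-17} = -4 + 923 \left(- \frac{1}{17}\right) = -4 - \frac{923}{17} = - \frac{991}{17} \approx -58.294$)
$K \left(L{\left(-19 \right)} + h{\left(-18 \right)}\right) = - \frac{991 \left(\left(18 + \left(-19\right)^{2} - -285\right) - - \frac{1}{3}\right)}{17} = - \frac{991 \left(\left(18 + 361 + 285\right) + \left(- \frac{8}{3} + 3\right)\right)}{17} = - \frac{991 \left(664 + \frac{1}{3}\right)}{17} = \left(- \frac{991}{17}\right) \frac{1993}{3} = - \frac{1975063}{51}$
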